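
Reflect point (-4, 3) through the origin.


Reflection through origin: (x, y) -> (-x, -y)
(-4, 3) -> (4, -3)

(4, -3)


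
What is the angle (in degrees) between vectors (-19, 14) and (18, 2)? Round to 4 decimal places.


dot = -19*18 + 14*2 = -314
|u| = 23.6008, |v| = 18.1108
cos(angle) = -0.7346
angle = 137.2755 degrees

137.2755 degrees


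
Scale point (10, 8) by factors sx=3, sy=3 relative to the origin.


Scaling: (x*sx, y*sy) = (10*3, 8*3) = (30, 24)

(30, 24)


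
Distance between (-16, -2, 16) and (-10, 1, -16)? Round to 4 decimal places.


d = sqrt((-10--16)^2 + (1--2)^2 + (-16-16)^2) = 32.6956

32.6956


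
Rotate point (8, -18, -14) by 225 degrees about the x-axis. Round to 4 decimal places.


x' = 8
y' = -18*cos(225) - -14*sin(225) = 2.8284
z' = -18*sin(225) + -14*cos(225) = 22.6274

(8, 2.8284, 22.6274)


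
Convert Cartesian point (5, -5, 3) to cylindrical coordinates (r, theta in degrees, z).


r = sqrt(5^2 + (-5)^2) = 7.0711
theta = atan2(-5, 5) = 315 deg
z = 3

r = 7.0711, theta = 315 deg, z = 3


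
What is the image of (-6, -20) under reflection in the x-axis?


Reflection across x-axis: (x, y) -> (x, -y)
(-6, -20) -> (-6, 20)

(-6, 20)


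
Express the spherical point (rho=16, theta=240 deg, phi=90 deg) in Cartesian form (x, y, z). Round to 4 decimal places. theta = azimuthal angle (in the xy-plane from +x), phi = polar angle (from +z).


x = 16 * sin(90) * cos(240) = -8
y = 16 * sin(90) * sin(240) = -13.8564
z = 16 * cos(90) = 0

(-8, -13.8564, 0)


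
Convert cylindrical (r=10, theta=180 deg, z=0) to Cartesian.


x = 10 * cos(180) = -10
y = 10 * sin(180) = 0
z = 0

(-10, 0, 0)


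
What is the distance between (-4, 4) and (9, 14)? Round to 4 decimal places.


d = sqrt((9--4)^2 + (14-4)^2) = 16.4012

16.4012


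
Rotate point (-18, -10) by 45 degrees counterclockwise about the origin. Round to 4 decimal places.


x' = -18*cos(45) - -10*sin(45) = -5.6569
y' = -18*sin(45) + -10*cos(45) = -19.799

(-5.6569, -19.799)


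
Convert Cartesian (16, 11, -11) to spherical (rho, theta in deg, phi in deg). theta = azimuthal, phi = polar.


rho = sqrt(16^2 + 11^2 + (-11)^2) = 22.3159
theta = atan2(11, 16) = 34.5085 deg
phi = acos(-11/22.3159) = 119.5328 deg

rho = 22.3159, theta = 34.5085 deg, phi = 119.5328 deg


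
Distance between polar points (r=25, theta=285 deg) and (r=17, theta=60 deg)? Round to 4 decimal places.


d = sqrt(r1^2 + r2^2 - 2*r1*r2*cos(t2-t1))
d = sqrt(25^2 + 17^2 - 2*25*17*cos(60-285)) = 38.9235

38.9235


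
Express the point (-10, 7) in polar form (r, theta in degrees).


r = sqrt((-10)^2 + 7^2) = 12.2066
theta = atan2(7, -10) = 145.008 degrees

r = 12.2066, theta = 145.008 degrees


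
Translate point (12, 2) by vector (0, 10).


Translation: (x+dx, y+dy) = (12+0, 2+10) = (12, 12)

(12, 12)


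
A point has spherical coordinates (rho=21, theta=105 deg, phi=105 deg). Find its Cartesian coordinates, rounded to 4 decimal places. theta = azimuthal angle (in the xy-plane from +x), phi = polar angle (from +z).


x = 21 * sin(105) * cos(105) = -5.25
y = 21 * sin(105) * sin(105) = 19.5933
z = 21 * cos(105) = -5.4352

(-5.25, 19.5933, -5.4352)


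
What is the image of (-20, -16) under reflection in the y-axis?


Reflection across y-axis: (x, y) -> (-x, y)
(-20, -16) -> (20, -16)

(20, -16)


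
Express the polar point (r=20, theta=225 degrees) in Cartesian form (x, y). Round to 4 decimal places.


x = 20 * cos(225) = -14.1421
y = 20 * sin(225) = -14.1421

(-14.1421, -14.1421)


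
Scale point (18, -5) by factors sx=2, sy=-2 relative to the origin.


Scaling: (x*sx, y*sy) = (18*2, -5*-2) = (36, 10)

(36, 10)


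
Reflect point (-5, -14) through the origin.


Reflection through origin: (x, y) -> (-x, -y)
(-5, -14) -> (5, 14)

(5, 14)


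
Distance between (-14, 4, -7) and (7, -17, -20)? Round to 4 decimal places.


d = sqrt((7--14)^2 + (-17-4)^2 + (-20--7)^2) = 32.4191

32.4191


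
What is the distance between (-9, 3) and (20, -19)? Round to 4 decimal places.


d = sqrt((20--9)^2 + (-19-3)^2) = 36.4005

36.4005


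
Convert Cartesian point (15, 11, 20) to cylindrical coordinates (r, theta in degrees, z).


r = sqrt(15^2 + 11^2) = 18.6011
theta = atan2(11, 15) = 36.2538 deg
z = 20

r = 18.6011, theta = 36.2538 deg, z = 20


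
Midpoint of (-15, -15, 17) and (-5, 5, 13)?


Midpoint = ((-15+-5)/2, (-15+5)/2, (17+13)/2) = (-10, -5, 15)

(-10, -5, 15)


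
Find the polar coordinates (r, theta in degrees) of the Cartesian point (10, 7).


r = sqrt(10^2 + 7^2) = 12.2066
theta = atan2(7, 10) = 34.992 degrees

r = 12.2066, theta = 34.992 degrees


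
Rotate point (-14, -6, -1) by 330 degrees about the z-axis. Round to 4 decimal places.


x' = -14*cos(330) - -6*sin(330) = -15.1244
y' = -14*sin(330) + -6*cos(330) = 1.8038
z' = -1

(-15.1244, 1.8038, -1)


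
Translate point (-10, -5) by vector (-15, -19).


Translation: (x+dx, y+dy) = (-10+-15, -5+-19) = (-25, -24)

(-25, -24)


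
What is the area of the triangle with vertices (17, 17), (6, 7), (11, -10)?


Area = |x1(y2-y3) + x2(y3-y1) + x3(y1-y2)| / 2
= |17*(7--10) + 6*(-10-17) + 11*(17-7)| / 2
= 118.5

118.5


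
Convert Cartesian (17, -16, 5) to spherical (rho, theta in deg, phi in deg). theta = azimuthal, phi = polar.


rho = sqrt(17^2 + (-16)^2 + 5^2) = 23.8747
theta = atan2(-16, 17) = 316.7357 deg
phi = acos(5/23.8747) = 77.9112 deg

rho = 23.8747, theta = 316.7357 deg, phi = 77.9112 deg


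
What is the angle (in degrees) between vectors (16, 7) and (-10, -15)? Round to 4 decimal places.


dot = 16*-10 + 7*-15 = -265
|u| = 17.4642, |v| = 18.0278
cos(angle) = -0.8417
angle = 147.3194 degrees

147.3194 degrees


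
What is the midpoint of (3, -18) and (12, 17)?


Midpoint = ((3+12)/2, (-18+17)/2) = (7.5, -0.5)

(7.5, -0.5)


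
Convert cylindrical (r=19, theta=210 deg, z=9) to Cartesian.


x = 19 * cos(210) = -16.4545
y = 19 * sin(210) = -9.5
z = 9

(-16.4545, -9.5, 9)


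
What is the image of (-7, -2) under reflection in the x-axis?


Reflection across x-axis: (x, y) -> (x, -y)
(-7, -2) -> (-7, 2)

(-7, 2)


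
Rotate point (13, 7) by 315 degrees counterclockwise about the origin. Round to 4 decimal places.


x' = 13*cos(315) - 7*sin(315) = 14.1421
y' = 13*sin(315) + 7*cos(315) = -4.2426

(14.1421, -4.2426)


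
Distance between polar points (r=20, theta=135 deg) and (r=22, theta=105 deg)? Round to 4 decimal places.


d = sqrt(r1^2 + r2^2 - 2*r1*r2*cos(t2-t1))
d = sqrt(20^2 + 22^2 - 2*20*22*cos(105-135)) = 11.0407

11.0407


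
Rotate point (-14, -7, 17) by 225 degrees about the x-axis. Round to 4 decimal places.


x' = -14
y' = -7*cos(225) - 17*sin(225) = 16.9706
z' = -7*sin(225) + 17*cos(225) = -7.0711

(-14, 16.9706, -7.0711)


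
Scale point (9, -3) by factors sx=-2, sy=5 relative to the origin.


Scaling: (x*sx, y*sy) = (9*-2, -3*5) = (-18, -15)

(-18, -15)


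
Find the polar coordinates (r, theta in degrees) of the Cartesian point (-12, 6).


r = sqrt((-12)^2 + 6^2) = 13.4164
theta = atan2(6, -12) = 153.4349 degrees

r = 13.4164, theta = 153.4349 degrees


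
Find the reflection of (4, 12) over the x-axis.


Reflection across x-axis: (x, y) -> (x, -y)
(4, 12) -> (4, -12)

(4, -12)


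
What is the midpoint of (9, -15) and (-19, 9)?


Midpoint = ((9+-19)/2, (-15+9)/2) = (-5, -3)

(-5, -3)


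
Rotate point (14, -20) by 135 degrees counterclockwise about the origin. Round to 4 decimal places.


x' = 14*cos(135) - -20*sin(135) = 4.2426
y' = 14*sin(135) + -20*cos(135) = 24.0416

(4.2426, 24.0416)


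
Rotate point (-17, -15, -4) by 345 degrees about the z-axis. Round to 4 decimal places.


x' = -17*cos(345) - -15*sin(345) = -20.303
y' = -17*sin(345) + -15*cos(345) = -10.089
z' = -4

(-20.303, -10.089, -4)


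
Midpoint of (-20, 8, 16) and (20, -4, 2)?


Midpoint = ((-20+20)/2, (8+-4)/2, (16+2)/2) = (0, 2, 9)

(0, 2, 9)


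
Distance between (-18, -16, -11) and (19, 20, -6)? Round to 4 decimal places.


d = sqrt((19--18)^2 + (20--16)^2 + (-6--11)^2) = 51.8652

51.8652


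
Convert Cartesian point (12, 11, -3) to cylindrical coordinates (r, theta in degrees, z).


r = sqrt(12^2 + 11^2) = 16.2788
theta = atan2(11, 12) = 42.5104 deg
z = -3

r = 16.2788, theta = 42.5104 deg, z = -3


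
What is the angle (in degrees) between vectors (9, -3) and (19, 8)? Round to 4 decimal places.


dot = 9*19 + -3*8 = 147
|u| = 9.4868, |v| = 20.6155
cos(angle) = 0.7516
angle = 41.2686 degrees

41.2686 degrees


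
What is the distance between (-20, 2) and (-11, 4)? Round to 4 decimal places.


d = sqrt((-11--20)^2 + (4-2)^2) = 9.2195

9.2195


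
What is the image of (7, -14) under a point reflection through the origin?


Reflection through origin: (x, y) -> (-x, -y)
(7, -14) -> (-7, 14)

(-7, 14)


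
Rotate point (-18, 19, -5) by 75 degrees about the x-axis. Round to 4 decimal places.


x' = -18
y' = 19*cos(75) - -5*sin(75) = 9.7472
z' = 19*sin(75) + -5*cos(75) = 17.0585

(-18, 9.7472, 17.0585)


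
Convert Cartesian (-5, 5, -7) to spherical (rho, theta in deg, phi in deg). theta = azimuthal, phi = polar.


rho = sqrt((-5)^2 + 5^2 + (-7)^2) = 9.9499
theta = atan2(5, -5) = 135 deg
phi = acos(-7/9.9499) = 134.7106 deg

rho = 9.9499, theta = 135 deg, phi = 134.7106 deg


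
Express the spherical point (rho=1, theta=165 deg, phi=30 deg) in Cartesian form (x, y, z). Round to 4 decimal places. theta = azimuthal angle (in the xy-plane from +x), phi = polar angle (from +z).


x = 1 * sin(30) * cos(165) = -0.483
y = 1 * sin(30) * sin(165) = 0.1294
z = 1 * cos(30) = 0.866

(-0.483, 0.1294, 0.866)


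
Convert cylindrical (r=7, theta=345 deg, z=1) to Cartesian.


x = 7 * cos(345) = 6.7615
y = 7 * sin(345) = -1.8117
z = 1

(6.7615, -1.8117, 1)


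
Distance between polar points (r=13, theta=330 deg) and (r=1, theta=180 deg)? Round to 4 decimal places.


d = sqrt(r1^2 + r2^2 - 2*r1*r2*cos(t2-t1))
d = sqrt(13^2 + 1^2 - 2*13*1*cos(180-330)) = 13.875

13.875


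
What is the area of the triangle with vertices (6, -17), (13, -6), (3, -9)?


Area = |x1(y2-y3) + x2(y3-y1) + x3(y1-y2)| / 2
= |6*(-6--9) + 13*(-9--17) + 3*(-17--6)| / 2
= 44.5

44.5


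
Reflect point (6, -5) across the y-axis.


Reflection across y-axis: (x, y) -> (-x, y)
(6, -5) -> (-6, -5)

(-6, -5)


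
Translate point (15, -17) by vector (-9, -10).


Translation: (x+dx, y+dy) = (15+-9, -17+-10) = (6, -27)

(6, -27)


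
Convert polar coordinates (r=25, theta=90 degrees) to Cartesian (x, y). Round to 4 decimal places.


x = 25 * cos(90) = 0
y = 25 * sin(90) = 25

(0, 25)


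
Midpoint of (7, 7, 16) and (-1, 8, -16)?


Midpoint = ((7+-1)/2, (7+8)/2, (16+-16)/2) = (3, 7.5, 0)

(3, 7.5, 0)


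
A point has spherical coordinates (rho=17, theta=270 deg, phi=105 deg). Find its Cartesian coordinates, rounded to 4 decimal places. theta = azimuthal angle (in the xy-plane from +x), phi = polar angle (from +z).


x = 17 * sin(105) * cos(270) = 0
y = 17 * sin(105) * sin(270) = -16.4207
z = 17 * cos(105) = -4.3999

(0, -16.4207, -4.3999)


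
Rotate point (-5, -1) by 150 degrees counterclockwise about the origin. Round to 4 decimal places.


x' = -5*cos(150) - -1*sin(150) = 4.8301
y' = -5*sin(150) + -1*cos(150) = -1.634

(4.8301, -1.634)


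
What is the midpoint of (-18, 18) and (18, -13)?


Midpoint = ((-18+18)/2, (18+-13)/2) = (0, 2.5)

(0, 2.5)


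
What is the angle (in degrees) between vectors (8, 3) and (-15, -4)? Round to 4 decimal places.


dot = 8*-15 + 3*-4 = -132
|u| = 8.544, |v| = 15.5242
cos(angle) = -0.9952
angle = 174.3754 degrees

174.3754 degrees


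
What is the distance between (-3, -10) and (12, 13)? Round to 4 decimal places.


d = sqrt((12--3)^2 + (13--10)^2) = 27.4591

27.4591


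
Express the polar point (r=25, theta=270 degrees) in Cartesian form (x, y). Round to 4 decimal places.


x = 25 * cos(270) = 0
y = 25 * sin(270) = -25

(0, -25)


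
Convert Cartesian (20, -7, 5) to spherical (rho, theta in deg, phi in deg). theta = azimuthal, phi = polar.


rho = sqrt(20^2 + (-7)^2 + 5^2) = 21.7715
theta = atan2(-7, 20) = 340.71 deg
phi = acos(5/21.7715) = 76.7231 deg

rho = 21.7715, theta = 340.71 deg, phi = 76.7231 deg


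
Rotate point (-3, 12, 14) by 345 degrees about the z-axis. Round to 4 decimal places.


x' = -3*cos(345) - 12*sin(345) = 0.2081
y' = -3*sin(345) + 12*cos(345) = 12.3676
z' = 14

(0.2081, 12.3676, 14)


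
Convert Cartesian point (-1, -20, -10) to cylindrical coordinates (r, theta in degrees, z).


r = sqrt((-1)^2 + (-20)^2) = 20.025
theta = atan2(-20, -1) = 267.1376 deg
z = -10

r = 20.025, theta = 267.1376 deg, z = -10


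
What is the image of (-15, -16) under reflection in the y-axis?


Reflection across y-axis: (x, y) -> (-x, y)
(-15, -16) -> (15, -16)

(15, -16)


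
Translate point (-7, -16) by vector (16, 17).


Translation: (x+dx, y+dy) = (-7+16, -16+17) = (9, 1)

(9, 1)


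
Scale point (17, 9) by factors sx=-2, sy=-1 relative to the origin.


Scaling: (x*sx, y*sy) = (17*-2, 9*-1) = (-34, -9)

(-34, -9)


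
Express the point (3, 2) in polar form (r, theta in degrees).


r = sqrt(3^2 + 2^2) = 3.6056
theta = atan2(2, 3) = 33.6901 degrees

r = 3.6056, theta = 33.6901 degrees


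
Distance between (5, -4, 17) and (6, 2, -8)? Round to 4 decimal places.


d = sqrt((6-5)^2 + (2--4)^2 + (-8-17)^2) = 25.7294

25.7294


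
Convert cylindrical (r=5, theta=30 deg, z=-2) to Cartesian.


x = 5 * cos(30) = 4.3301
y = 5 * sin(30) = 2.5
z = -2

(4.3301, 2.5, -2)


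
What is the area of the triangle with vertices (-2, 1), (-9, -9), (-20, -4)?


Area = |x1(y2-y3) + x2(y3-y1) + x3(y1-y2)| / 2
= |-2*(-9--4) + -9*(-4-1) + -20*(1--9)| / 2
= 72.5

72.5


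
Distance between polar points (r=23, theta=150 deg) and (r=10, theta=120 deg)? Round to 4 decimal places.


d = sqrt(r1^2 + r2^2 - 2*r1*r2*cos(t2-t1))
d = sqrt(23^2 + 10^2 - 2*23*10*cos(120-150)) = 15.1865

15.1865


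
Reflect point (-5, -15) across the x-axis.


Reflection across x-axis: (x, y) -> (x, -y)
(-5, -15) -> (-5, 15)

(-5, 15)


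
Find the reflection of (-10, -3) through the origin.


Reflection through origin: (x, y) -> (-x, -y)
(-10, -3) -> (10, 3)

(10, 3)


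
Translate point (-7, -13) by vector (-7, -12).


Translation: (x+dx, y+dy) = (-7+-7, -13+-12) = (-14, -25)

(-14, -25)


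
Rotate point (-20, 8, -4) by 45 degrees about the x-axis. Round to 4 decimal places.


x' = -20
y' = 8*cos(45) - -4*sin(45) = 8.4853
z' = 8*sin(45) + -4*cos(45) = 2.8284

(-20, 8.4853, 2.8284)


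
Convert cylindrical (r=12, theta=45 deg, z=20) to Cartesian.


x = 12 * cos(45) = 8.4853
y = 12 * sin(45) = 8.4853
z = 20

(8.4853, 8.4853, 20)


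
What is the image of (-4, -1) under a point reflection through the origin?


Reflection through origin: (x, y) -> (-x, -y)
(-4, -1) -> (4, 1)

(4, 1)


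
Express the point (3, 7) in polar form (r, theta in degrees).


r = sqrt(3^2 + 7^2) = 7.6158
theta = atan2(7, 3) = 66.8014 degrees

r = 7.6158, theta = 66.8014 degrees


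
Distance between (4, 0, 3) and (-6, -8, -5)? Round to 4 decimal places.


d = sqrt((-6-4)^2 + (-8-0)^2 + (-5-3)^2) = 15.0997

15.0997


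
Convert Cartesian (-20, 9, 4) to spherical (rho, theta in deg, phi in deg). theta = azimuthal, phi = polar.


rho = sqrt((-20)^2 + 9^2 + 4^2) = 22.2935
theta = atan2(9, -20) = 155.7723 deg
phi = acos(4/22.2935) = 79.6638 deg

rho = 22.2935, theta = 155.7723 deg, phi = 79.6638 deg


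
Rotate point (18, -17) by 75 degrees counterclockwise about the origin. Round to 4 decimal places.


x' = 18*cos(75) - -17*sin(75) = 21.0795
y' = 18*sin(75) + -17*cos(75) = 12.9867

(21.0795, 12.9867)


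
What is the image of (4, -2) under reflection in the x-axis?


Reflection across x-axis: (x, y) -> (x, -y)
(4, -2) -> (4, 2)

(4, 2)


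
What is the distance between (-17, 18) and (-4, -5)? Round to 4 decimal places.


d = sqrt((-4--17)^2 + (-5-18)^2) = 26.4197

26.4197


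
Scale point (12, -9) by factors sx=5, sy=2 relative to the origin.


Scaling: (x*sx, y*sy) = (12*5, -9*2) = (60, -18)

(60, -18)


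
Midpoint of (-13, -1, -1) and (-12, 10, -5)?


Midpoint = ((-13+-12)/2, (-1+10)/2, (-1+-5)/2) = (-12.5, 4.5, -3)

(-12.5, 4.5, -3)


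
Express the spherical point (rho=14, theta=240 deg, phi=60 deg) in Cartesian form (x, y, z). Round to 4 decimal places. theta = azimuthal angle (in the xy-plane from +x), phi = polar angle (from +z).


x = 14 * sin(60) * cos(240) = -6.0622
y = 14 * sin(60) * sin(240) = -10.5
z = 14 * cos(60) = 7

(-6.0622, -10.5, 7)


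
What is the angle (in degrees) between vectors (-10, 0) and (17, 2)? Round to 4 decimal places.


dot = -10*17 + 0*2 = -170
|u| = 10, |v| = 17.1172
cos(angle) = -0.9932
angle = 173.2902 degrees

173.2902 degrees


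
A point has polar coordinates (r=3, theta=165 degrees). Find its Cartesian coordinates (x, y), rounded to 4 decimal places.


x = 3 * cos(165) = -2.8978
y = 3 * sin(165) = 0.7765

(-2.8978, 0.7765)


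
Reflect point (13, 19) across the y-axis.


Reflection across y-axis: (x, y) -> (-x, y)
(13, 19) -> (-13, 19)

(-13, 19)


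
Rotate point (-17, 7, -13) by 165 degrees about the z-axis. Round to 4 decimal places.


x' = -17*cos(165) - 7*sin(165) = 14.609
y' = -17*sin(165) + 7*cos(165) = -11.1614
z' = -13

(14.609, -11.1614, -13)


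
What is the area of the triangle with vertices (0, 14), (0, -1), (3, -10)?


Area = |x1(y2-y3) + x2(y3-y1) + x3(y1-y2)| / 2
= |0*(-1--10) + 0*(-10-14) + 3*(14--1)| / 2
= 22.5

22.5


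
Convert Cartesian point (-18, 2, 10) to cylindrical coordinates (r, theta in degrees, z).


r = sqrt((-18)^2 + 2^2) = 18.1108
theta = atan2(2, -18) = 173.6598 deg
z = 10

r = 18.1108, theta = 173.6598 deg, z = 10


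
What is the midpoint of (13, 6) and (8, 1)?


Midpoint = ((13+8)/2, (6+1)/2) = (10.5, 3.5)

(10.5, 3.5)


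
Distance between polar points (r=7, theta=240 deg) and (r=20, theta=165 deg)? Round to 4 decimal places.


d = sqrt(r1^2 + r2^2 - 2*r1*r2*cos(t2-t1))
d = sqrt(7^2 + 20^2 - 2*7*20*cos(165-240)) = 19.4044

19.4044


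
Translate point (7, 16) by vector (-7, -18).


Translation: (x+dx, y+dy) = (7+-7, 16+-18) = (0, -2)

(0, -2)


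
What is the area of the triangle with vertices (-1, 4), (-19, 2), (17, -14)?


Area = |x1(y2-y3) + x2(y3-y1) + x3(y1-y2)| / 2
= |-1*(2--14) + -19*(-14-4) + 17*(4-2)| / 2
= 180

180


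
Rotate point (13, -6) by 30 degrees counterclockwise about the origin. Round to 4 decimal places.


x' = 13*cos(30) - -6*sin(30) = 14.2583
y' = 13*sin(30) + -6*cos(30) = 1.3038

(14.2583, 1.3038)


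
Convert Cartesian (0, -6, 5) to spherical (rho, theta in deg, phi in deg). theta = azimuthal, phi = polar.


rho = sqrt(0^2 + (-6)^2 + 5^2) = 7.8102
theta = atan2(-6, 0) = 270 deg
phi = acos(5/7.8102) = 50.1944 deg

rho = 7.8102, theta = 270 deg, phi = 50.1944 deg


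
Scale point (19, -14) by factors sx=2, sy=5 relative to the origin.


Scaling: (x*sx, y*sy) = (19*2, -14*5) = (38, -70)

(38, -70)


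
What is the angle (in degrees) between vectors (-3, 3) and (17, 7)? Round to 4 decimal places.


dot = -3*17 + 3*7 = -30
|u| = 4.2426, |v| = 18.3848
cos(angle) = -0.3846
angle = 112.6199 degrees

112.6199 degrees


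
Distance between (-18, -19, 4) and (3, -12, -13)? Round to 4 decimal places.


d = sqrt((3--18)^2 + (-12--19)^2 + (-13-4)^2) = 27.9106

27.9106


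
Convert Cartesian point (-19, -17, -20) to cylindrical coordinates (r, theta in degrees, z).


r = sqrt((-19)^2 + (-17)^2) = 25.4951
theta = atan2(-17, -19) = 221.8202 deg
z = -20

r = 25.4951, theta = 221.8202 deg, z = -20


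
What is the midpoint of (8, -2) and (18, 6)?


Midpoint = ((8+18)/2, (-2+6)/2) = (13, 2)

(13, 2)


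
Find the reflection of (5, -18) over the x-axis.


Reflection across x-axis: (x, y) -> (x, -y)
(5, -18) -> (5, 18)

(5, 18)


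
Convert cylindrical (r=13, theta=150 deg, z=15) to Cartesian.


x = 13 * cos(150) = -11.2583
y = 13 * sin(150) = 6.5
z = 15

(-11.2583, 6.5, 15)


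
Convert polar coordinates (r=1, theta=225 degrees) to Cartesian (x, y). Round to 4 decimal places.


x = 1 * cos(225) = -0.7071
y = 1 * sin(225) = -0.7071

(-0.7071, -0.7071)


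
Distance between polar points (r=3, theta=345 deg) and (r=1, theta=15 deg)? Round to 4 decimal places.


d = sqrt(r1^2 + r2^2 - 2*r1*r2*cos(t2-t1))
d = sqrt(3^2 + 1^2 - 2*3*1*cos(15-345)) = 2.1918

2.1918


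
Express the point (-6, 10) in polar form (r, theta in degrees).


r = sqrt((-6)^2 + 10^2) = 11.6619
theta = atan2(10, -6) = 120.9638 degrees

r = 11.6619, theta = 120.9638 degrees


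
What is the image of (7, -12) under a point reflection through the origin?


Reflection through origin: (x, y) -> (-x, -y)
(7, -12) -> (-7, 12)

(-7, 12)


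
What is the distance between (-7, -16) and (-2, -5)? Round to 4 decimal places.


d = sqrt((-2--7)^2 + (-5--16)^2) = 12.083

12.083


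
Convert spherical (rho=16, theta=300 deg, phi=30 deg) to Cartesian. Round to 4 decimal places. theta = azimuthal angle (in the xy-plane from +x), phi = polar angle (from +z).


x = 16 * sin(30) * cos(300) = 4
y = 16 * sin(30) * sin(300) = -6.9282
z = 16 * cos(30) = 13.8564

(4, -6.9282, 13.8564)


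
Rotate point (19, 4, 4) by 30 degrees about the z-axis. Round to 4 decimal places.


x' = 19*cos(30) - 4*sin(30) = 14.4545
y' = 19*sin(30) + 4*cos(30) = 12.9641
z' = 4

(14.4545, 12.9641, 4)


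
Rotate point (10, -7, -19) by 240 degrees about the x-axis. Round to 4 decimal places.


x' = 10
y' = -7*cos(240) - -19*sin(240) = -12.9545
z' = -7*sin(240) + -19*cos(240) = 15.5622

(10, -12.9545, 15.5622)


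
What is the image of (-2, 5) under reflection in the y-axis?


Reflection across y-axis: (x, y) -> (-x, y)
(-2, 5) -> (2, 5)

(2, 5)


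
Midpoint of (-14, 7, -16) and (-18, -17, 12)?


Midpoint = ((-14+-18)/2, (7+-17)/2, (-16+12)/2) = (-16, -5, -2)

(-16, -5, -2)


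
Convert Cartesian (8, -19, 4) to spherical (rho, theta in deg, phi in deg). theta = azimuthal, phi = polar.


rho = sqrt(8^2 + (-19)^2 + 4^2) = 21
theta = atan2(-19, 8) = 292.8337 deg
phi = acos(4/21) = 79.0194 deg

rho = 21, theta = 292.8337 deg, phi = 79.0194 deg


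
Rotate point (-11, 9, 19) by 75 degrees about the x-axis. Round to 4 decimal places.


x' = -11
y' = 9*cos(75) - 19*sin(75) = -16.0232
z' = 9*sin(75) + 19*cos(75) = 13.6109

(-11, -16.0232, 13.6109)


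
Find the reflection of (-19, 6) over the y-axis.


Reflection across y-axis: (x, y) -> (-x, y)
(-19, 6) -> (19, 6)

(19, 6)


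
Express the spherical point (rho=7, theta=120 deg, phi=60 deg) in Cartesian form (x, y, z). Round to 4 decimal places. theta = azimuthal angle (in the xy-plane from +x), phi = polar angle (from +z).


x = 7 * sin(60) * cos(120) = -3.0311
y = 7 * sin(60) * sin(120) = 5.25
z = 7 * cos(60) = 3.5

(-3.0311, 5.25, 3.5)


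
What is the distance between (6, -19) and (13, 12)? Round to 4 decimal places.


d = sqrt((13-6)^2 + (12--19)^2) = 31.7805

31.7805


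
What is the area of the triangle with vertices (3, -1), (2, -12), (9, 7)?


Area = |x1(y2-y3) + x2(y3-y1) + x3(y1-y2)| / 2
= |3*(-12-7) + 2*(7--1) + 9*(-1--12)| / 2
= 29

29


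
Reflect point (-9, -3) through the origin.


Reflection through origin: (x, y) -> (-x, -y)
(-9, -3) -> (9, 3)

(9, 3)


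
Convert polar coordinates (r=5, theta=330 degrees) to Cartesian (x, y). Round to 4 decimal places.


x = 5 * cos(330) = 4.3301
y = 5 * sin(330) = -2.5

(4.3301, -2.5)


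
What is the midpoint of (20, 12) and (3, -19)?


Midpoint = ((20+3)/2, (12+-19)/2) = (11.5, -3.5)

(11.5, -3.5)


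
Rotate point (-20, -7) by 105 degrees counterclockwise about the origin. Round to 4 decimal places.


x' = -20*cos(105) - -7*sin(105) = 11.9379
y' = -20*sin(105) + -7*cos(105) = -17.5068

(11.9379, -17.5068)


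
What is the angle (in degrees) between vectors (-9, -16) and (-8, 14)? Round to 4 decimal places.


dot = -9*-8 + -16*14 = -152
|u| = 18.3576, |v| = 16.1245
cos(angle) = -0.5135
angle = 120.8974 degrees

120.8974 degrees


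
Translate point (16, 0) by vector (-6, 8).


Translation: (x+dx, y+dy) = (16+-6, 0+8) = (10, 8)

(10, 8)


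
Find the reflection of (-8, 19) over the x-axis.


Reflection across x-axis: (x, y) -> (x, -y)
(-8, 19) -> (-8, -19)

(-8, -19)


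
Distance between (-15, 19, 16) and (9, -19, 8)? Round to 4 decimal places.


d = sqrt((9--15)^2 + (-19-19)^2 + (8-16)^2) = 45.6508

45.6508


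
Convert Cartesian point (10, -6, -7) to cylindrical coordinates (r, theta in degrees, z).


r = sqrt(10^2 + (-6)^2) = 11.6619
theta = atan2(-6, 10) = 329.0362 deg
z = -7

r = 11.6619, theta = 329.0362 deg, z = -7


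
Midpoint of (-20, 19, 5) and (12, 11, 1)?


Midpoint = ((-20+12)/2, (19+11)/2, (5+1)/2) = (-4, 15, 3)

(-4, 15, 3)


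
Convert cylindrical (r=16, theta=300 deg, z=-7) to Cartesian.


x = 16 * cos(300) = 8
y = 16 * sin(300) = -13.8564
z = -7

(8, -13.8564, -7)


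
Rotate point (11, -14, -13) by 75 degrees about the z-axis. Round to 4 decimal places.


x' = 11*cos(75) - -14*sin(75) = 16.37
y' = 11*sin(75) + -14*cos(75) = 7.0017
z' = -13

(16.37, 7.0017, -13)


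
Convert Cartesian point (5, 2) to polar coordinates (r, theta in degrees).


r = sqrt(5^2 + 2^2) = 5.3852
theta = atan2(2, 5) = 21.8014 degrees

r = 5.3852, theta = 21.8014 degrees


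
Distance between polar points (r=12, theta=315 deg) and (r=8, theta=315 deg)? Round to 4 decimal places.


d = sqrt(r1^2 + r2^2 - 2*r1*r2*cos(t2-t1))
d = sqrt(12^2 + 8^2 - 2*12*8*cos(315-315)) = 4

4


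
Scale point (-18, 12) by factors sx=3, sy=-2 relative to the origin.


Scaling: (x*sx, y*sy) = (-18*3, 12*-2) = (-54, -24)

(-54, -24)


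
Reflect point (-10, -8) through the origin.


Reflection through origin: (x, y) -> (-x, -y)
(-10, -8) -> (10, 8)

(10, 8)


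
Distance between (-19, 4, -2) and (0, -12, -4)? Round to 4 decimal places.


d = sqrt((0--19)^2 + (-12-4)^2 + (-4--2)^2) = 24.9199

24.9199


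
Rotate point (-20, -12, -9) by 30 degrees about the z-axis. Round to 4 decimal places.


x' = -20*cos(30) - -12*sin(30) = -11.3205
y' = -20*sin(30) + -12*cos(30) = -20.3923
z' = -9

(-11.3205, -20.3923, -9)


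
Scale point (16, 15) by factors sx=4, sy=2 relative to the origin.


Scaling: (x*sx, y*sy) = (16*4, 15*2) = (64, 30)

(64, 30)


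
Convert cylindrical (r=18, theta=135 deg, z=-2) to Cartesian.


x = 18 * cos(135) = -12.7279
y = 18 * sin(135) = 12.7279
z = -2

(-12.7279, 12.7279, -2)


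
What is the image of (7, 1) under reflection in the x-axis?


Reflection across x-axis: (x, y) -> (x, -y)
(7, 1) -> (7, -1)

(7, -1)


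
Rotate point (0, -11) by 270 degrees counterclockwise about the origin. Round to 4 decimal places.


x' = 0*cos(270) - -11*sin(270) = -11
y' = 0*sin(270) + -11*cos(270) = 0

(-11, 0)


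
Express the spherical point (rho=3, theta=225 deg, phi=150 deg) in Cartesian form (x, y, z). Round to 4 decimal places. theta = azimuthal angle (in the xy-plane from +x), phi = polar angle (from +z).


x = 3 * sin(150) * cos(225) = -1.0607
y = 3 * sin(150) * sin(225) = -1.0607
z = 3 * cos(150) = -2.5981

(-1.0607, -1.0607, -2.5981)


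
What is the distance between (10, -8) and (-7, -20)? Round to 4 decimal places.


d = sqrt((-7-10)^2 + (-20--8)^2) = 20.8087

20.8087


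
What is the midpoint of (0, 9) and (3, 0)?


Midpoint = ((0+3)/2, (9+0)/2) = (1.5, 4.5)

(1.5, 4.5)


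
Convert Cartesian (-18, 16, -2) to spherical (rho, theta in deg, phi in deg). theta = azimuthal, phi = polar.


rho = sqrt((-18)^2 + 16^2 + (-2)^2) = 24.1661
theta = atan2(16, -18) = 138.3665 deg
phi = acos(-2/24.1661) = 94.7473 deg

rho = 24.1661, theta = 138.3665 deg, phi = 94.7473 deg


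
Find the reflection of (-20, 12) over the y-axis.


Reflection across y-axis: (x, y) -> (-x, y)
(-20, 12) -> (20, 12)

(20, 12)


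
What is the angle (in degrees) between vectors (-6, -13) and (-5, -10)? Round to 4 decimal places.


dot = -6*-5 + -13*-10 = 160
|u| = 14.3178, |v| = 11.1803
cos(angle) = 0.9995
angle = 1.7899 degrees

1.7899 degrees


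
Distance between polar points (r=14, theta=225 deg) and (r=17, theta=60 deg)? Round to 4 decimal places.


d = sqrt(r1^2 + r2^2 - 2*r1*r2*cos(t2-t1))
d = sqrt(14^2 + 17^2 - 2*14*17*cos(60-225)) = 30.7373

30.7373


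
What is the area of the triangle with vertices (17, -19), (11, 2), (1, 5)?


Area = |x1(y2-y3) + x2(y3-y1) + x3(y1-y2)| / 2
= |17*(2-5) + 11*(5--19) + 1*(-19-2)| / 2
= 96

96


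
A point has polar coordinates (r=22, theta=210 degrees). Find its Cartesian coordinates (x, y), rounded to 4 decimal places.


x = 22 * cos(210) = -19.0526
y = 22 * sin(210) = -11

(-19.0526, -11)


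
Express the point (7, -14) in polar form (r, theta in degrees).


r = sqrt(7^2 + (-14)^2) = 15.6525
theta = atan2(-14, 7) = 296.5651 degrees

r = 15.6525, theta = 296.5651 degrees


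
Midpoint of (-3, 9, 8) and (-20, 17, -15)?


Midpoint = ((-3+-20)/2, (9+17)/2, (8+-15)/2) = (-11.5, 13, -3.5)

(-11.5, 13, -3.5)


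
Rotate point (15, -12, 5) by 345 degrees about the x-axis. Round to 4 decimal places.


x' = 15
y' = -12*cos(345) - 5*sin(345) = -10.297
z' = -12*sin(345) + 5*cos(345) = 7.9355

(15, -10.297, 7.9355)


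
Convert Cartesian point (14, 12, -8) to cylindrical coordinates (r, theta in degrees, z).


r = sqrt(14^2 + 12^2) = 18.4391
theta = atan2(12, 14) = 40.6013 deg
z = -8

r = 18.4391, theta = 40.6013 deg, z = -8


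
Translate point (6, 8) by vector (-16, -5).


Translation: (x+dx, y+dy) = (6+-16, 8+-5) = (-10, 3)

(-10, 3)


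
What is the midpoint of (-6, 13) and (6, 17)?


Midpoint = ((-6+6)/2, (13+17)/2) = (0, 15)

(0, 15)


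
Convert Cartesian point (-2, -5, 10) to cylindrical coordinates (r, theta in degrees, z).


r = sqrt((-2)^2 + (-5)^2) = 5.3852
theta = atan2(-5, -2) = 248.1986 deg
z = 10

r = 5.3852, theta = 248.1986 deg, z = 10


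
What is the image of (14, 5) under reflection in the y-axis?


Reflection across y-axis: (x, y) -> (-x, y)
(14, 5) -> (-14, 5)

(-14, 5)


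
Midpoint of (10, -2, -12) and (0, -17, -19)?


Midpoint = ((10+0)/2, (-2+-17)/2, (-12+-19)/2) = (5, -9.5, -15.5)

(5, -9.5, -15.5)


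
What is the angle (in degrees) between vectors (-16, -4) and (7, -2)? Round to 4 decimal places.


dot = -16*7 + -4*-2 = -104
|u| = 16.4924, |v| = 7.2801
cos(angle) = -0.8662
angle = 150.0184 degrees

150.0184 degrees


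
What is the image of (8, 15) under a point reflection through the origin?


Reflection through origin: (x, y) -> (-x, -y)
(8, 15) -> (-8, -15)

(-8, -15)


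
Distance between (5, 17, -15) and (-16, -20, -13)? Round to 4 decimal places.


d = sqrt((-16-5)^2 + (-20-17)^2 + (-13--15)^2) = 42.5911

42.5911


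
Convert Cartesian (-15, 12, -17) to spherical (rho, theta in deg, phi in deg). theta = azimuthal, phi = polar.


rho = sqrt((-15)^2 + 12^2 + (-17)^2) = 25.6515
theta = atan2(12, -15) = 141.3402 deg
phi = acos(-17/25.6515) = 131.5083 deg

rho = 25.6515, theta = 141.3402 deg, phi = 131.5083 deg


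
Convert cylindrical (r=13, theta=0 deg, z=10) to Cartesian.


x = 13 * cos(0) = 13
y = 13 * sin(0) = 0
z = 10

(13, 0, 10)


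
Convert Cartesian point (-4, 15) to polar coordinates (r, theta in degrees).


r = sqrt((-4)^2 + 15^2) = 15.5242
theta = atan2(15, -4) = 104.9314 degrees

r = 15.5242, theta = 104.9314 degrees


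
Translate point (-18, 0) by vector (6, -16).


Translation: (x+dx, y+dy) = (-18+6, 0+-16) = (-12, -16)

(-12, -16)


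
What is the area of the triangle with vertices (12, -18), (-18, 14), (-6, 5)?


Area = |x1(y2-y3) + x2(y3-y1) + x3(y1-y2)| / 2
= |12*(14-5) + -18*(5--18) + -6*(-18-14)| / 2
= 57

57


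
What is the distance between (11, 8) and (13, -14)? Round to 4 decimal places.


d = sqrt((13-11)^2 + (-14-8)^2) = 22.0907

22.0907


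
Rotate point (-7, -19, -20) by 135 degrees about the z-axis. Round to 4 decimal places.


x' = -7*cos(135) - -19*sin(135) = 18.3848
y' = -7*sin(135) + -19*cos(135) = 8.4853
z' = -20

(18.3848, 8.4853, -20)


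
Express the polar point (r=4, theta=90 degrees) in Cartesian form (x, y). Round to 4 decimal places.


x = 4 * cos(90) = 0
y = 4 * sin(90) = 4

(0, 4)


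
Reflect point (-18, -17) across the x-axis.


Reflection across x-axis: (x, y) -> (x, -y)
(-18, -17) -> (-18, 17)

(-18, 17)


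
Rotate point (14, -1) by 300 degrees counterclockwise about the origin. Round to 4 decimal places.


x' = 14*cos(300) - -1*sin(300) = 6.134
y' = 14*sin(300) + -1*cos(300) = -12.6244

(6.134, -12.6244)


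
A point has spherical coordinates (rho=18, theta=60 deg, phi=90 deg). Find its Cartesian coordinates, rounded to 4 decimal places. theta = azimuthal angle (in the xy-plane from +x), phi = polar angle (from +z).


x = 18 * sin(90) * cos(60) = 9
y = 18 * sin(90) * sin(60) = 15.5885
z = 18 * cos(90) = 0

(9, 15.5885, 0)


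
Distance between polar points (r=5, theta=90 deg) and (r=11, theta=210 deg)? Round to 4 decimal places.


d = sqrt(r1^2 + r2^2 - 2*r1*r2*cos(t2-t1))
d = sqrt(5^2 + 11^2 - 2*5*11*cos(210-90)) = 14.1774

14.1774


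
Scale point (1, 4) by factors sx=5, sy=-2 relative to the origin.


Scaling: (x*sx, y*sy) = (1*5, 4*-2) = (5, -8)

(5, -8)


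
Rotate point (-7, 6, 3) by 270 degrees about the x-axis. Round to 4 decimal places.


x' = -7
y' = 6*cos(270) - 3*sin(270) = 3
z' = 6*sin(270) + 3*cos(270) = -6

(-7, 3, -6)


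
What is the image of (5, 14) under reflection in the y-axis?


Reflection across y-axis: (x, y) -> (-x, y)
(5, 14) -> (-5, 14)

(-5, 14)


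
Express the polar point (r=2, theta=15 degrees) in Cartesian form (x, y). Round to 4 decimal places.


x = 2 * cos(15) = 1.9319
y = 2 * sin(15) = 0.5176

(1.9319, 0.5176)


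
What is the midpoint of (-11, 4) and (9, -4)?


Midpoint = ((-11+9)/2, (4+-4)/2) = (-1, 0)

(-1, 0)


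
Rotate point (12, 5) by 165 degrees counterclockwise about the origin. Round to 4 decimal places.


x' = 12*cos(165) - 5*sin(165) = -12.8852
y' = 12*sin(165) + 5*cos(165) = -1.7238

(-12.8852, -1.7238)


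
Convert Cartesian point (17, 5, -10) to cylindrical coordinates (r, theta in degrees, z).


r = sqrt(17^2 + 5^2) = 17.72
theta = atan2(5, 17) = 16.3895 deg
z = -10

r = 17.72, theta = 16.3895 deg, z = -10


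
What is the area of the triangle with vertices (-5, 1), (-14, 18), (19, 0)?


Area = |x1(y2-y3) + x2(y3-y1) + x3(y1-y2)| / 2
= |-5*(18-0) + -14*(0-1) + 19*(1-18)| / 2
= 199.5

199.5


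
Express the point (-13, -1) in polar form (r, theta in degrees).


r = sqrt((-13)^2 + (-1)^2) = 13.0384
theta = atan2(-1, -13) = 184.3987 degrees

r = 13.0384, theta = 184.3987 degrees


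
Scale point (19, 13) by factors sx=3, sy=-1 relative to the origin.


Scaling: (x*sx, y*sy) = (19*3, 13*-1) = (57, -13)

(57, -13)


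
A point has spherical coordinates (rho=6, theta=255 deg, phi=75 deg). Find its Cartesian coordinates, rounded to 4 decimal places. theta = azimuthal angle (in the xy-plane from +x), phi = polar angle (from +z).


x = 6 * sin(75) * cos(255) = -1.5
y = 6 * sin(75) * sin(255) = -5.5981
z = 6 * cos(75) = 1.5529

(-1.5, -5.5981, 1.5529)


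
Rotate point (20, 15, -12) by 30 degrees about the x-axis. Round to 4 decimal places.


x' = 20
y' = 15*cos(30) - -12*sin(30) = 18.9904
z' = 15*sin(30) + -12*cos(30) = -2.8923

(20, 18.9904, -2.8923)


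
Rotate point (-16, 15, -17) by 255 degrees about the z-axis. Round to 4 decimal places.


x' = -16*cos(255) - 15*sin(255) = 18.63
y' = -16*sin(255) + 15*cos(255) = 11.5725
z' = -17

(18.63, 11.5725, -17)


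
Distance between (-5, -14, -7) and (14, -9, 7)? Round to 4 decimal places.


d = sqrt((14--5)^2 + (-9--14)^2 + (7--7)^2) = 24.1247

24.1247


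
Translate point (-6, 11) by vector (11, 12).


Translation: (x+dx, y+dy) = (-6+11, 11+12) = (5, 23)

(5, 23)


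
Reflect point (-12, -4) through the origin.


Reflection through origin: (x, y) -> (-x, -y)
(-12, -4) -> (12, 4)

(12, 4)


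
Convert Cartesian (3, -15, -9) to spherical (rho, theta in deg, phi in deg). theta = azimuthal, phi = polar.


rho = sqrt(3^2 + (-15)^2 + (-9)^2) = 17.7482
theta = atan2(-15, 3) = 281.3099 deg
phi = acos(-9/17.7482) = 120.4704 deg

rho = 17.7482, theta = 281.3099 deg, phi = 120.4704 deg


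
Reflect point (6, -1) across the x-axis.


Reflection across x-axis: (x, y) -> (x, -y)
(6, -1) -> (6, 1)

(6, 1)


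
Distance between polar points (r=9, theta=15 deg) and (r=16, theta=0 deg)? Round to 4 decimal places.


d = sqrt(r1^2 + r2^2 - 2*r1*r2*cos(t2-t1))
d = sqrt(9^2 + 16^2 - 2*9*16*cos(0-15)) = 7.669

7.669


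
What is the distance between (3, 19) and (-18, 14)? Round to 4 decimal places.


d = sqrt((-18-3)^2 + (14-19)^2) = 21.587

21.587


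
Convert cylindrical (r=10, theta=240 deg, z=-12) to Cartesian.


x = 10 * cos(240) = -5
y = 10 * sin(240) = -8.6603
z = -12

(-5, -8.6603, -12)


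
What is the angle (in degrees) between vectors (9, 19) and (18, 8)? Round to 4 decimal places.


dot = 9*18 + 19*8 = 314
|u| = 21.0238, |v| = 19.6977
cos(angle) = 0.7582
angle = 40.6913 degrees

40.6913 degrees


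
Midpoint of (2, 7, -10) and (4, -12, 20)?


Midpoint = ((2+4)/2, (7+-12)/2, (-10+20)/2) = (3, -2.5, 5)

(3, -2.5, 5)


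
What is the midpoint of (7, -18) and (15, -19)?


Midpoint = ((7+15)/2, (-18+-19)/2) = (11, -18.5)

(11, -18.5)


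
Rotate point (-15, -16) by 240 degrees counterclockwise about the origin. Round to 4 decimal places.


x' = -15*cos(240) - -16*sin(240) = -6.3564
y' = -15*sin(240) + -16*cos(240) = 20.9904

(-6.3564, 20.9904)


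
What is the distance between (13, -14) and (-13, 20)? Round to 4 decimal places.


d = sqrt((-13-13)^2 + (20--14)^2) = 42.8019

42.8019


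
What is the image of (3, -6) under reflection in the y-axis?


Reflection across y-axis: (x, y) -> (-x, y)
(3, -6) -> (-3, -6)

(-3, -6)


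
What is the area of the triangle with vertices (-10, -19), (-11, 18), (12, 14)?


Area = |x1(y2-y3) + x2(y3-y1) + x3(y1-y2)| / 2
= |-10*(18-14) + -11*(14--19) + 12*(-19-18)| / 2
= 423.5

423.5


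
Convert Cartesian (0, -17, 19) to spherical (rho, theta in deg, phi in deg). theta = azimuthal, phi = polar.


rho = sqrt(0^2 + (-17)^2 + 19^2) = 25.4951
theta = atan2(-17, 0) = 270 deg
phi = acos(19/25.4951) = 41.8202 deg

rho = 25.4951, theta = 270 deg, phi = 41.8202 deg


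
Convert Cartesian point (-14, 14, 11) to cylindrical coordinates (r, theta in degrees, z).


r = sqrt((-14)^2 + 14^2) = 19.799
theta = atan2(14, -14) = 135 deg
z = 11

r = 19.799, theta = 135 deg, z = 11


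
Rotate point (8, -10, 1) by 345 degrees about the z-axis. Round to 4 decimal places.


x' = 8*cos(345) - -10*sin(345) = 5.1392
y' = 8*sin(345) + -10*cos(345) = -11.7298
z' = 1

(5.1392, -11.7298, 1)


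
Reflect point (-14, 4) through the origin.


Reflection through origin: (x, y) -> (-x, -y)
(-14, 4) -> (14, -4)

(14, -4)


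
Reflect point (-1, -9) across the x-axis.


Reflection across x-axis: (x, y) -> (x, -y)
(-1, -9) -> (-1, 9)

(-1, 9)


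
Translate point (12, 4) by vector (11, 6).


Translation: (x+dx, y+dy) = (12+11, 4+6) = (23, 10)

(23, 10)
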